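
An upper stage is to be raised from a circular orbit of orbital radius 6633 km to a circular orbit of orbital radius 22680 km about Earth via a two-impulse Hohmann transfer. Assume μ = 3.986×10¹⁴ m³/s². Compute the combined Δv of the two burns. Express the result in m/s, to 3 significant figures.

r₁ = 6633 km = 6.633×10⁶ m.
r₂ = 22680 km = 2.268×10⁷ m.
Transfer ellipse a_t = (r₁ + r₂)/2 = 1.466×10⁷ m.
At r₁: circular v_c1 = √(μ/r₁) = 7752 m/s; transfer-perigee v_p = √[μ(2/r₁ − 1/a_t)] = 9643 m/s.
Δv₁ = v_p − v_c1 = 1891 m/s.
At r₂: circular v_c2 = √(μ/r₂) = 4192 m/s; transfer-apogee v_a = √[μ(2/r₂ − 1/a_t)] = 2820 m/s.
Δv₂ = v_c2 − v_a = 1372 m/s.
Total Δv = Δv₁ + Δv₂ = 3263 m/s.

Δv_total ≈ 3260 m/s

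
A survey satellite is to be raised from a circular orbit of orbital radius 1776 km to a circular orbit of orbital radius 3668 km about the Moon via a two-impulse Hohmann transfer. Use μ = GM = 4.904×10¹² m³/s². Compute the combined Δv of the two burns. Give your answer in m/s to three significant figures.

Δv_total ≈ 490 m/s

r₁ = 1776 km = 1.776×10⁶ m.
r₂ = 3668 km = 3.668×10⁶ m.
Transfer ellipse a_t = (r₁ + r₂)/2 = 2.722×10⁶ m.
At r₁: circular v_c1 = √(μ/r₁) = 1662 m/s; transfer-perilune v_p = √[μ(2/r₁ − 1/a_t)] = 1929 m/s.
Δv₁ = v_p − v_c1 = 267.3 m/s.
At r₂: circular v_c2 = √(μ/r₂) = 1156 m/s; transfer-apolune v_a = √[μ(2/r₂ − 1/a_t)] = 934.0 m/s.
Δv₂ = v_c2 − v_a = 222.3 m/s.
Total Δv = Δv₁ + Δv₂ = 489.6 m/s.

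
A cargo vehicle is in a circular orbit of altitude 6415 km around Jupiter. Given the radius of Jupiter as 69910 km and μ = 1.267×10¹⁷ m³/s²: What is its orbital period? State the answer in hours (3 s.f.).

r = 69910 + 6415 = 76325 km = 7.6325×10⁷ m.
Kepler's third law: T = 2π√(r³/μ) = 2π√((7.632×10⁷)³ / 1.267×10¹⁷).
r³/μ = 3.509×10⁶ s², so T = 2π × 1.873×10³ = 1.177×10⁴ s.
Converting: 1.177×10⁴ s ÷ 3600 = 3.270 hours.

T ≈ 3.27 hours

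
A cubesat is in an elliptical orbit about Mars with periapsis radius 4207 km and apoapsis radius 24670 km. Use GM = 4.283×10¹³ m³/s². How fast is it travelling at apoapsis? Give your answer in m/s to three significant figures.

Semi-major axis a = (r_p + r_a)/2 = 14438 km = 1.444×10⁷ m.
Vis-viva: v² = μ(2/r − 1/a) = 4.283×10¹³ × (8.107×10⁻⁸ − 6.926×10⁻⁸) = 5.059×10⁵ m²/s².
v = 711.2 m/s.

v ≈ 711 m/s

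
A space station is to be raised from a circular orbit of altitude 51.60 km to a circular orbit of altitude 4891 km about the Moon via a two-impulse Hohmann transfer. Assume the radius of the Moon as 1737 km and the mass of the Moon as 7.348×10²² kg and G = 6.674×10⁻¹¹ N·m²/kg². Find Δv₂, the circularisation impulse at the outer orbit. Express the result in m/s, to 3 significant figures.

μ = GM = 6.674×10⁻¹¹ × 7.348×10²² = 4.904×10¹² m³/s².
r₁ = 1737 + 51.60 = 1788.6 km = 1.7886×10⁶ m.
r₂ = 1737 + 4891 = 6628.0 km = 6.6280×10⁶ m.
Transfer ellipse a_t = (r₁ + r₂)/2 = 4.208×10⁶ m.
At r₁: circular v_c1 = √(μ/r₁) = 1656 m/s; transfer-perilune v_p = √[μ(2/r₁ − 1/a_t)] = 2078 m/s.
At r₂: circular v_c2 = √(μ/r₂) = 860.2 m/s; transfer-apolune v_a = √[μ(2/r₂ − 1/a_t)] = 560.8 m/s.
Δv₂ = v_c2 − v_a = 299.4 m/s.

Δv ≈ 299 m/s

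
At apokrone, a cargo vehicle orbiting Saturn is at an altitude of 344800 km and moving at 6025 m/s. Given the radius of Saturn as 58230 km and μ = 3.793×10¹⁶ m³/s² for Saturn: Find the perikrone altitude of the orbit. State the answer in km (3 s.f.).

perikrone altitude ≈ 38100 km

r_a = 58230 + 344800 = 4.0303×10⁵ km = 4.030×10⁸ m.
Specific energy ε = v²/2 − μ/r = -7.596×10⁷ J/kg, so a = −μ/(2ε) = 2.497×10⁸ m.
The apsides satisfy r_p + r_a = 2a, so the perikrone radius is 2a − r_a = 9.630×10⁷ m = 96300 km.
Perikrone altitude = 96300 − 58230 = 38070 km.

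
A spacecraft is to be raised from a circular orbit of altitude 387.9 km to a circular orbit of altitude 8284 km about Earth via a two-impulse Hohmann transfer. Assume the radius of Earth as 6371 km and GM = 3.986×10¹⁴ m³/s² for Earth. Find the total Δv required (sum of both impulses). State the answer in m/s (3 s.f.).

r₁ = 6371 + 387.9 = 6758.9 km = 6.7589×10⁶ m.
r₂ = 6371 + 8284 = 14655 km = 1.4655×10⁷ m.
Transfer ellipse a_t = (r₁ + r₂)/2 = 1.071×10⁷ m.
At r₁: circular v_c1 = √(μ/r₁) = 7679 m/s; transfer-perigee v_p = √[μ(2/r₁ − 1/a_t)] = 8984 m/s.
Δv₁ = v_p − v_c1 = 1305 m/s.
At r₂: circular v_c2 = √(μ/r₂) = 5215 m/s; transfer-apogee v_a = √[μ(2/r₂ − 1/a_t)] = 4144 m/s.
Δv₂ = v_c2 − v_a = 1072 m/s.
Total Δv = Δv₁ + Δv₂ = 2377 m/s.

Δv_total ≈ 2380 m/s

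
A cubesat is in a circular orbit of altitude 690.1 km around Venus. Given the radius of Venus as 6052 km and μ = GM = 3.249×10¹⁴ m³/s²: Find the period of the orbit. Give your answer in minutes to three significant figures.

r = 6052 + 690.1 = 6742.1 km = 6.7421×10⁶ m.
Kepler's third law: T = 2π√(r³/μ) = 2π√((6.742×10⁶)³ / 3.249×10¹⁴).
r³/μ = 9.433×10⁵ s², so T = 2π × 9.712×10² = 6.102×10³ s.
Converting: 6.102×10³ s ÷ 60.00 = 101.7 minutes.

T ≈ 102 minutes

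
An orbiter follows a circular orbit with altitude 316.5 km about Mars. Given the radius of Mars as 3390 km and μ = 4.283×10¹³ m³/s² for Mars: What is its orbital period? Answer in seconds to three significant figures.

T ≈ 6850 seconds

r = 3390 + 316.5 = 3706.5 km = 3.7065×10⁶ m.
Kepler's third law: T = 2π√(r³/μ) = 2π√((3.706×10⁶)³ / 4.283×10¹³).
r³/μ = 1.189×10⁶ s², so T = 2π × 1.090×10³ = 6.851×10³ s.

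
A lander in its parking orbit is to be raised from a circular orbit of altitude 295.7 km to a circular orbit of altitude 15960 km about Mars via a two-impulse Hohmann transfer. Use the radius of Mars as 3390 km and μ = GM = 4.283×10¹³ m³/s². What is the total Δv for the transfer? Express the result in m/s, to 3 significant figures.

r₁ = 3390 + 295.7 = 3685.7 km = 3.6857×10⁶ m.
r₂ = 3390 + 15960 = 19350 km = 1.9350×10⁷ m.
Transfer ellipse a_t = (r₁ + r₂)/2 = 1.152×10⁷ m.
At r₁: circular v_c1 = √(μ/r₁) = 3409 m/s; transfer-periapsis v_p = √[μ(2/r₁ − 1/a_t)] = 4418 m/s.
Δv₁ = v_p − v_c1 = 1010 m/s.
At r₂: circular v_c2 = √(μ/r₂) = 1488 m/s; transfer-apoapsis v_a = √[μ(2/r₂ − 1/a_t)] = 841.6 m/s.
Δv₂ = v_c2 − v_a = 646.2 m/s.
Total Δv = Δv₁ + Δv₂ = 1656 m/s.

Δv_total ≈ 1660 m/s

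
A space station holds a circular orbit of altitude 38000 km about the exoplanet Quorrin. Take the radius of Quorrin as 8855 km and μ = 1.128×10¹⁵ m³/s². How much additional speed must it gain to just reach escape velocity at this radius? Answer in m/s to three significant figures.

r = 8855 + 38000 = 46855 km = 4.6855×10⁷ m.
Circular speed v_c = √(μ/r) = 4907 m/s.
Escape speed v_esc = √(2μ/r) = √2 × v_c = 6939 m/s.
Δv = v_esc − v_c = 2032 m/s.

Δv ≈ 2030 m/s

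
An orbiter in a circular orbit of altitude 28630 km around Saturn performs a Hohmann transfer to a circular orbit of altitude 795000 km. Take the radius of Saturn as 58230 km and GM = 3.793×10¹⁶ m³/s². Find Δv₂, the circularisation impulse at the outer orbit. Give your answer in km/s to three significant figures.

Δv ≈ 3.80 km/s

r₁ = 58230 + 28630 = 86860 km = 8.6860×10⁷ m.
r₂ = 58230 + 795000 = 853230 km = 8.5323×10⁸ m.
Transfer ellipse a_t = (r₁ + r₂)/2 = 4.700×10⁸ m.
At r₁: circular v_c1 = √(μ/r₁) = 20900 m/s; transfer-perikrone v_p = √[μ(2/r₁ − 1/a_t)] = 28150 m/s.
At r₂: circular v_c2 = √(μ/r₂) = 6667 m/s; transfer-apokrone v_a = √[μ(2/r₂ − 1/a_t)] = 2866 m/s.
Δv₂ = v_c2 − v_a = 3801 m/s.
= 3.801 km/s.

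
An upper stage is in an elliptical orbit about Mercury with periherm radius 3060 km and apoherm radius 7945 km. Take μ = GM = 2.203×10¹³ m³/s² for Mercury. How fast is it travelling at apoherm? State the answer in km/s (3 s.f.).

Semi-major axis a = (r_p + r_a)/2 = 5502.5 km = 5.502×10⁶ m.
Vis-viva: v² = μ(2/r − 1/a) = 2.203×10¹³ × (2.517×10⁻⁷ − 1.817×10⁻⁷) = 1.542×10⁶ m²/s².
v = 1242 m/s = 1.242 km/s.

v ≈ 1.24 km/s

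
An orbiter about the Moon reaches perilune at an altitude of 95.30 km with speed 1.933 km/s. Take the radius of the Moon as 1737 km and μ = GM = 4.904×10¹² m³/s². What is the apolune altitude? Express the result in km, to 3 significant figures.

apolune altitude ≈ 2500 km

r_p = 1737 + 95.30 = 1832.3 km = 1.832×10⁶ m.
Specific energy ε = v²/2 − μ/r = -8.082×10⁵ J/kg, so a = −μ/(2ε) = 3.034×10⁶ m.
The apsides satisfy r_p + r_a = 2a, so the apolune radius is 2a − r_p = 4.236×10⁶ m = 4235.7 km.
Apolune altitude = 4235.7 − 1737 = 2498.7 km.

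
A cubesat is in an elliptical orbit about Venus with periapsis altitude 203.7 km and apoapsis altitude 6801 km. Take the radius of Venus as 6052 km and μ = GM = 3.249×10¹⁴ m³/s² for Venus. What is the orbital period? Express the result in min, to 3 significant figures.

r_p = 6052 + 203.7 = 6255.7 km = 6.2557×10⁶ m.
r_a = 6052 + 6801 = 12853 km = 1.2853×10⁷ m.
Semi-major axis a = (r_p + r_a)/2 = (6255.7 + 12853)/2 = 9554.4 km = 9.554×10⁶ m.
By Kepler's third law T = 2π√(a³/μ) = 2π × 1.638×10³ = 1.029×10⁴ s.
= 171.6 min.

T ≈ 172 min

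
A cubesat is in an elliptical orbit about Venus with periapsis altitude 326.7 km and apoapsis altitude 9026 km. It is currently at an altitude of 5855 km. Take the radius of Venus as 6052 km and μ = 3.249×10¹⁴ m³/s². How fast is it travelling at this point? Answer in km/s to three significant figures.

r_p = 6052 + 326.7 = 6378.7 km = 6.3787×10⁶ m.
r_a = 6052 + 9026 = 15078 km = 1.5078×10⁷ m.
r = 6052 + 5855 = 11907 km = 1.191×10⁷ m.
Semi-major axis a = (r_p + r_a)/2 = 10728 km = 1.073×10⁷ m.
Vis-viva: v² = μ(2/r − 1/a) = 3.249×10¹⁴ × (1.680×10⁻⁷ − 9.321×10⁻⁸) = 2.429×10⁷ m²/s².
v = 4928 m/s = 4.928 km/s.

v ≈ 4.93 km/s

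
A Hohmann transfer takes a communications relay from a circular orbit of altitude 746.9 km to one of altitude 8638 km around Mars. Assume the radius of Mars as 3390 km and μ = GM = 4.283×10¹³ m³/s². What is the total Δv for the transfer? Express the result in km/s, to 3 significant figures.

r₁ = 3390 + 746.9 = 4136.9 km = 4.1369×10⁶ m.
r₂ = 3390 + 8638 = 12028 km = 1.2028×10⁷ m.
Transfer ellipse a_t = (r₁ + r₂)/2 = 8.082×10⁶ m.
At r₁: circular v_c1 = √(μ/r₁) = 3218 m/s; transfer-periapsis v_p = √[μ(2/r₁ − 1/a_t)] = 3925 m/s.
Δv₁ = v_p − v_c1 = 707.6 m/s.
At r₂: circular v_c2 = √(μ/r₂) = 1887 m/s; transfer-apoapsis v_a = √[μ(2/r₂ − 1/a_t)] = 1350 m/s.
Δv₂ = v_c2 − v_a = 537.0 m/s.
Total Δv = Δv₁ + Δv₂ = 1245 m/s = 1.245 km/s.

Δv_total ≈ 1.24 km/s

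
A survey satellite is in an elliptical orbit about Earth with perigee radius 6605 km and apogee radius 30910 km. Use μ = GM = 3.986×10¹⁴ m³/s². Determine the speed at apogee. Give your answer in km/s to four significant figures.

v ≈ 2.131 km/s

Semi-major axis a = (r_p + r_a)/2 = 18758 km = 1.876×10⁷ m.
Vis-viva: v² = μ(2/r − 1/a) = 3.986×10¹⁴ × (6.470×10⁻⁸ − 5.331×10⁻⁸) = 4.541×10⁶ m²/s².
v = 2131 m/s = 2.131 km/s.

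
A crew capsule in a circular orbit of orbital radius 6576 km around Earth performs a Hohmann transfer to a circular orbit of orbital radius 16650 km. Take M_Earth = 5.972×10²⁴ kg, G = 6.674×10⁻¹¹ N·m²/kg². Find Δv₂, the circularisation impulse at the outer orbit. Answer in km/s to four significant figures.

Δv ≈ 1.211 km/s

μ = GM = 6.674×10⁻¹¹ × 5.972×10²⁴ = 3.986×10¹⁴ m³/s².
r₁ = 6576 km = 6.576×10⁶ m.
r₂ = 16650 km = 1.665×10⁷ m.
Transfer ellipse a_t = (r₁ + r₂)/2 = 1.161×10⁷ m.
At r₁: circular v_c1 = √(μ/r₁) = 7785 m/s; transfer-perigee v_p = √[μ(2/r₁ − 1/a_t)] = 9322 m/s.
At r₂: circular v_c2 = √(μ/r₂) = 4893 m/s; transfer-apogee v_a = √[μ(2/r₂ − 1/a_t)] = 3682 m/s.
Δv₂ = v_c2 − v_a = 1211 m/s.
= 1.211 km/s.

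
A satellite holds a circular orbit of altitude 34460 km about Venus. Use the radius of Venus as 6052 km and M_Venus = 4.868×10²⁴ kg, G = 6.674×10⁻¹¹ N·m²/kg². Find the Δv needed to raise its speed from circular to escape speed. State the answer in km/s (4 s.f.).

Δv ≈ 1.173 km/s

μ = GM = 6.674×10⁻¹¹ × 4.868×10²⁴ = 3.249×10¹⁴ m³/s².
r = 6052 + 34460 = 40512 km = 4.0512×10⁷ m.
Circular speed v_c = √(μ/r) = 2832 m/s.
Escape speed v_esc = √(2μ/r) = √2 × v_c = 4005 m/s.
Δv = v_esc − v_c = 1173 m/s = 1.173 km/s.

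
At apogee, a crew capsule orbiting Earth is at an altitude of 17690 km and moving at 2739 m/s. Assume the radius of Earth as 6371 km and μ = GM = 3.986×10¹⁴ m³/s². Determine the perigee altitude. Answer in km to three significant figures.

r_a = 6371 + 17690 = 24061 km = 2.406×10⁷ m.
Specific energy ε = v²/2 − μ/r = -1.282×10⁷ J/kg, so a = −μ/(2ε) = 1.555×10⁷ m.
The apsides satisfy r_p + r_a = 2a, so the perigee radius is 2a − r_a = 7.043×10⁶ m = 7042.8 km.
Perigee altitude = 7042.8 − 6371 = 671.77 km.

perigee altitude ≈ 672 km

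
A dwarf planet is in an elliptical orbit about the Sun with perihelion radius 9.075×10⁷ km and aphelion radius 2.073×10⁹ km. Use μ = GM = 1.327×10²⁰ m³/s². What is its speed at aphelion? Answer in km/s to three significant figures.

v ≈ 2.32 km/s

Semi-major axis a = (r_p + r_a)/2 = 1.0819×10⁹ km = 1.082×10¹² m.
Vis-viva: v² = μ(2/r − 1/a) = 1.327×10²⁰ × (9.648×10⁻¹³ − 9.243×10⁻¹³) = 5.370×10⁶ m²/s².
v = 2317 m/s = 2.317 km/s.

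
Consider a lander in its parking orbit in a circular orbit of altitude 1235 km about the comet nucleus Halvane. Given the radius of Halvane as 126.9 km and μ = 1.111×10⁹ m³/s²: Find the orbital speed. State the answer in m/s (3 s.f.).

v ≈ 28.6 m/s

r = 126.9 + 1235 = 1361.9 km = 1.3619×10⁶ m.
For a circular orbit v = √(μ/r) = √(1.111×10⁹ / 1.362×10⁶) = √(8.158×10²) = 28.56 m/s.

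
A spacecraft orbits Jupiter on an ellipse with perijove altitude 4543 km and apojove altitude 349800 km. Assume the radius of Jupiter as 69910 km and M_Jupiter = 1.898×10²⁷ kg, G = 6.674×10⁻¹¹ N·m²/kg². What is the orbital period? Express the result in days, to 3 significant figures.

μ = GM = 6.674×10⁻¹¹ × 1.898×10²⁷ = 1.267×10¹⁷ m³/s².
r_p = 69910 + 4543 = 74453 km = 7.4453×10⁷ m.
r_a = 69910 + 349800 = 419710 km = 4.1971×10⁸ m.
Semi-major axis a = (r_p + r_a)/2 = (74453 + 4.1971×10⁵)/2 = 2.4708×10⁵ km = 2.471×10⁸ m.
By Kepler's third law T = 2π√(a³/μ) = 2π × 1.091×10⁴ = 6.856×10⁴ s.
= 0.7936 days.

T ≈ 0.794 days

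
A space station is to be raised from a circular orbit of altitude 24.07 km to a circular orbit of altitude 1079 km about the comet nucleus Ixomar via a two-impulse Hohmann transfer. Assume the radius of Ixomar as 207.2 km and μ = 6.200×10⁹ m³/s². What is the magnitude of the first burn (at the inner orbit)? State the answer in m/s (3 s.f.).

r₁ = 207.2 + 24.07 = 231.27 km = 2.3127×10⁵ m.
r₂ = 207.2 + 1079 = 1286.2 km = 1.2862×10⁶ m.
Transfer ellipse a_t = (r₁ + r₂)/2 = 7.587×10⁵ m.
At r₁: circular v_c1 = √(μ/r₁) = 163.7 m/s; transfer-periapsis v_p = √[μ(2/r₁ − 1/a_t)] = 213.2 m/s.
Δv₁ = v_p − v_c1 = 49.45 m/s.

Δv ≈ 49.4 m/s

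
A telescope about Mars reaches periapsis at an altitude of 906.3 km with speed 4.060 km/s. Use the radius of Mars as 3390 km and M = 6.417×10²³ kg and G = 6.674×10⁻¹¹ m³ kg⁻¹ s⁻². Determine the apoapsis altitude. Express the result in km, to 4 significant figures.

apoapsis altitude ≈ 17120 km

μ = GM = 6.674×10⁻¹¹ × 6.417×10²³ = 4.283×10¹³ m³/s².
r_p = 3390 + 906.3 = 4296.3 km = 4.296×10⁶ m.
Specific energy ε = v²/2 − μ/r = -1.727×10⁶ J/kg, so a = −μ/(2ε) = 1.240×10⁷ m.
The apsides satisfy r_p + r_a = 2a, so the apoapsis radius is 2a − r_p = 2.051×10⁷ m = 20509 km.
Apoapsis altitude = 20509 − 3390 = 17119 km.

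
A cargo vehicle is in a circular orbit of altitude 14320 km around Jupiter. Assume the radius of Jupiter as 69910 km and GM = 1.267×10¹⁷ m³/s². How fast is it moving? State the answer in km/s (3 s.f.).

v ≈ 38.8 km/s

r = 69910 + 14320 = 84230 km = 8.4230×10⁷ m.
For a circular orbit v = √(μ/r) = √(1.267×10¹⁷ / 8.423×10⁷) = √(1.504×10⁹) = 38780 m/s.
That is 38.78 km/s.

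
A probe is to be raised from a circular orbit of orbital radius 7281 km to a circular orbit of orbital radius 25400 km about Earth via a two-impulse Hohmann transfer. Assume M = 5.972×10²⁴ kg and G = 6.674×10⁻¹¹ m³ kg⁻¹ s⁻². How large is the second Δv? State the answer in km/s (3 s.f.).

μ = GM = 6.674×10⁻¹¹ × 5.972×10²⁴ = 3.986×10¹⁴ m³/s².
r₁ = 7281 km = 7.281×10⁶ m.
r₂ = 25400 km = 2.540×10⁷ m.
Transfer ellipse a_t = (r₁ + r₂)/2 = 1.634×10⁷ m.
At r₁: circular v_c1 = √(μ/r₁) = 7399 m/s; transfer-perigee v_p = √[μ(2/r₁ − 1/a_t)] = 9224 m/s.
At r₂: circular v_c2 = √(μ/r₂) = 3961 m/s; transfer-apogee v_a = √[μ(2/r₂ − 1/a_t)] = 2644 m/s.
Δv₂ = v_c2 − v_a = 1317 m/s.
= 1.317 km/s.

Δv ≈ 1.32 km/s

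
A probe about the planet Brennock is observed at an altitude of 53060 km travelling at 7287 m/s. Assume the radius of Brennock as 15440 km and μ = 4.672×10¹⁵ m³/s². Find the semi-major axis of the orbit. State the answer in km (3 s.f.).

a ≈ 56100 km

r = 15440 + 53060 = 68500 km = 6.850×10⁷ m.
Vis-viva rearranged: 1/a = 2/r − v²/μ = 2.920×10⁻⁸ − 1.137×10⁻⁸ = 1.783×10⁻⁸ m⁻¹.
a = 5.608×10⁷ m = 56081 km.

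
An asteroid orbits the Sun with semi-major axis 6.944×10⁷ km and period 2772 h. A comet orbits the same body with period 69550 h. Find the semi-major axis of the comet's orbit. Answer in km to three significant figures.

Kepler's third law: a³ ∝ T², so a₂ = a₁ (T₂/T₁)^(2/3).
T₂/T₁ = 25.09, (T₂/T₁)^(2/3) = 8.570.
a₂ = 6.944×10⁷ × 8.570 = 5.951×10⁸ km.

a₂ ≈ 5.95×10⁸ km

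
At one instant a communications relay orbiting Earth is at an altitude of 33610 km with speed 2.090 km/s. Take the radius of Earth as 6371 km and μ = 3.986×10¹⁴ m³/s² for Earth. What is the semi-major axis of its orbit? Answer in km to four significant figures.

a ≈ 25600 km

r = 6371 + 33610 = 39981 km = 3.998×10⁷ m.
Vis-viva rearranged: 1/a = 2/r − v²/μ = 5.002×10⁻⁸ − 1.096×10⁻⁸ = 3.907×10⁻⁸ m⁻¹.
a = 2.560×10⁷ m = 25598 km.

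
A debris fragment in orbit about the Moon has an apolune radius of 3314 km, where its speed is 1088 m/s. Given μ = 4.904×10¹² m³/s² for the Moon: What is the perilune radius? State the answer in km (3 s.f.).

perilune radius ≈ 2210 km

r_a = 3.314×10⁶ m.
Specific energy ε = v²/2 − μ/r = -8.879×10⁵ J/kg, so a = −μ/(2ε) = 2.762×10⁶ m.
The apsides satisfy r_p + r_a = 2a, so the perilune radius is 2a − r_a = 2.209×10⁶ m = 2209.1 km.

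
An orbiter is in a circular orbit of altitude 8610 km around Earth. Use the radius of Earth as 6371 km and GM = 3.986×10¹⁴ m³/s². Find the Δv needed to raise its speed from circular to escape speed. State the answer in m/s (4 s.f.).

Δv ≈ 2137 m/s

r = 6371 + 8610 = 14981 km = 1.4981×10⁷ m.
Circular speed v_c = √(μ/r) = 5158 m/s.
Escape speed v_esc = √(2μ/r) = √2 × v_c = 7295 m/s.
Δv = v_esc − v_c = 2137 m/s.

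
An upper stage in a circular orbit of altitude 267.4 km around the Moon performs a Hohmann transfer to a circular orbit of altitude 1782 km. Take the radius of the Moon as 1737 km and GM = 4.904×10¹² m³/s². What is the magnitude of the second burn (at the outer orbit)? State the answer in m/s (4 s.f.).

r₁ = 1737 + 267.4 = 2004.4 km = 2.0044×10⁶ m.
r₂ = 1737 + 1782 = 3519.0 km = 3.5190×10⁶ m.
Transfer ellipse a_t = (r₁ + r₂)/2 = 2.762×10⁶ m.
At r₁: circular v_c1 = √(μ/r₁) = 1564 m/s; transfer-perilune v_p = √[μ(2/r₁ − 1/a_t)] = 1766 m/s.
At r₂: circular v_c2 = √(μ/r₂) = 1180 m/s; transfer-apolune v_a = √[μ(2/r₂ − 1/a_t)] = 1006 m/s.
Δv₂ = v_c2 − v_a = 174.8 m/s.

Δv ≈ 174.8 m/s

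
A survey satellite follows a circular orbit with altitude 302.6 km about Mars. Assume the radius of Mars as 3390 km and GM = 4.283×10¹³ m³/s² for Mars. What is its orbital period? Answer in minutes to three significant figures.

r = 3390 + 302.6 = 3692.6 km = 3.6926×10⁶ m.
Kepler's third law: T = 2π√(r³/μ) = 2π√((3.693×10⁶)³ / 4.283×10¹³).
r³/μ = 1.176×10⁶ s², so T = 2π × 1.084×10³ = 6.812×10³ s.
Converting: 6.812×10³ s ÷ 60.00 = 113.5 minutes.

T ≈ 114 minutes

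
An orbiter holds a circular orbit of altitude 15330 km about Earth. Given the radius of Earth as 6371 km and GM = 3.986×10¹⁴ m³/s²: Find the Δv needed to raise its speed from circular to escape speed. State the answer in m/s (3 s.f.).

Δv ≈ 1780 m/s

r = 6371 + 15330 = 21701 km = 2.1701×10⁷ m.
Circular speed v_c = √(μ/r) = 4286 m/s.
Escape speed v_esc = √(2μ/r) = √2 × v_c = 6061 m/s.
Δv = v_esc − v_c = 1775 m/s.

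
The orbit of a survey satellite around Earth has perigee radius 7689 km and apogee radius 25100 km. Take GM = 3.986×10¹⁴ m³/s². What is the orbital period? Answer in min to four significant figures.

Semi-major axis a = (r_p + r_a)/2 = (7689.0 + 25100)/2 = 16394 km = 1.639×10⁷ m.
By Kepler's third law T = 2π√(a³/μ) = 2π × 3.325×10³ = 2.089×10⁴ s.
= 348.2 min.

T ≈ 348.2 min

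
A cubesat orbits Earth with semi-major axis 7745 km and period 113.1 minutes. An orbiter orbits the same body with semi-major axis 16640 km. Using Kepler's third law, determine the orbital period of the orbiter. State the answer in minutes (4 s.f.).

Kepler's third law: T² ∝ a³, so T₂ = T₁ (a₂/a₁)^(3/2).
a₂/a₁ = 2.148, (a₂/a₁)^(3/2) = 3.149.
T₂ = 113.1 × 3.149 = 356.2 minutes.

T₂ ≈ 356.2 minutes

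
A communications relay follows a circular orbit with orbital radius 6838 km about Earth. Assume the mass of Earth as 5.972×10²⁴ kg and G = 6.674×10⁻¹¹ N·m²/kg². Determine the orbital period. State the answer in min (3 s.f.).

μ = GM = 6.674×10⁻¹¹ × 5.972×10²⁴ = 3.986×10¹⁴ m³/s².
r = 6838 km = 6.838×10⁶ m.
Kepler's third law: T = 2π√(r³/μ) = 2π√((6.838×10⁶)³ / 3.986×10¹⁴).
r³/μ = 8.022×10⁵ s², so T = 2π × 8.957×10² = 5.628×10³ s.
Converting: 5.628×10³ s ÷ 60.00 = 93.79 min.

T ≈ 93.8 min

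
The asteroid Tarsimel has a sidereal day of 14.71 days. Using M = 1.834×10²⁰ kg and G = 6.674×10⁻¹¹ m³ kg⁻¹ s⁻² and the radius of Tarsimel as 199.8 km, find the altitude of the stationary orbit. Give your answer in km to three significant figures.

μ = GM = 6.674×10⁻¹¹ × 1.834×10²⁰ = 1.224×10¹⁰ m³/s².
T = 14.71 days = 1.271×10⁶ s.
A synchronous orbit has period T, so by Kepler's third law a = (μT²/4π²)^(1/3).
μT²/4π² = 1.224×10¹⁰ × (1.271×10⁶)² / 39.48 = 5.008×10²⁰ m³.
a = 7.941×10⁶ m = 7941.3 km.
Altitude h = a − R = 7941.3 − 199.8 = 7741.5 km.

h_sync ≈ 7740 km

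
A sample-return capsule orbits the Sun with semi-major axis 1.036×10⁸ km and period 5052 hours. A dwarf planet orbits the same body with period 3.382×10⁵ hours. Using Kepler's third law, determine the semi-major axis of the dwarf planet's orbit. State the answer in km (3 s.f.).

a₂ ≈ 1.71×10⁹ km

Kepler's third law: a³ ∝ T², so a₂ = a₁ (T₂/T₁)^(2/3).
T₂/T₁ = 66.94, (T₂/T₁)^(2/3) = 16.49.
a₂ = 1.036×10⁸ × 16.49 = 1.708×10⁹ km.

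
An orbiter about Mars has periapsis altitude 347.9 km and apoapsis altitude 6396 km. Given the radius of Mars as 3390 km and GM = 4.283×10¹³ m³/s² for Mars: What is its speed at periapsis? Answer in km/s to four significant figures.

r_p = 3390 + 347.9 = 3737.9 km = 3.7379×10⁶ m.
r_a = 3390 + 6396 = 9786.0 km = 9.7860×10⁶ m.
Semi-major axis a = (r_p + r_a)/2 = 6761.9 km = 6.762×10⁶ m.
Vis-viva: v² = μ(2/r − 1/a) = 4.283×10¹³ × (5.351×10⁻⁷ − 1.479×10⁻⁷) = 1.658×10⁷ m²/s².
v = 4072 m/s = 4.072 km/s.

v ≈ 4.072 km/s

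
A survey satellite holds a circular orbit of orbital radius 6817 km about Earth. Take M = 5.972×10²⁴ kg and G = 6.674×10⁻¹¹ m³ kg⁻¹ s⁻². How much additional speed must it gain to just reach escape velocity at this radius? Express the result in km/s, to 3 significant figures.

Δv ≈ 3.17 km/s

μ = GM = 6.674×10⁻¹¹ × 5.972×10²⁴ = 3.986×10¹⁴ m³/s².
r = 6817 km = 6.817×10⁶ m.
Circular speed v_c = √(μ/r) = 7646 m/s.
Escape speed v_esc = √(2μ/r) = √2 × v_c = 10810 m/s.
Δv = v_esc − v_c = 3167 m/s = 3.167 km/s.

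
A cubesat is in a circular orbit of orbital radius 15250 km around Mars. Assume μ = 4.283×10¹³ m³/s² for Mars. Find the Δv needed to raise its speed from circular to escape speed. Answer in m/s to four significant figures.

Δv ≈ 694.2 m/s

r = 15250 km = 1.525×10⁷ m.
Circular speed v_c = √(μ/r) = 1676 m/s.
Escape speed v_esc = √(2μ/r) = √2 × v_c = 2370 m/s.
Δv = v_esc − v_c = 694.2 m/s.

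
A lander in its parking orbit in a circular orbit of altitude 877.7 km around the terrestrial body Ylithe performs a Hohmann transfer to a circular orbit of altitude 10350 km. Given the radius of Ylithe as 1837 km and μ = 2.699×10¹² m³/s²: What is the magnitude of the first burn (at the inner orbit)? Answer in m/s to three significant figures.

r₁ = 1837 + 877.7 = 2714.7 km = 2.7147×10⁶ m.
r₂ = 1837 + 10350 = 12187 km = 1.2187×10⁷ m.
Transfer ellipse a_t = (r₁ + r₂)/2 = 7.451×10⁶ m.
At r₁: circular v_c1 = √(μ/r₁) = 997.1 m/s; transfer-periapsis v_p = √[μ(2/r₁ − 1/a_t)] = 1275 m/s.
Δv₁ = v_p − v_c1 = 278.1 m/s.

Δv ≈ 278 m/s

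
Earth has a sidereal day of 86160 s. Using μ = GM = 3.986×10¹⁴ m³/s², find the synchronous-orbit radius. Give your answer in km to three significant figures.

r_sync ≈ 42200 km

A synchronous orbit has period T, so by Kepler's third law a = (μT²/4π²)^(1/3).
μT²/4π² = 3.986×10¹⁴ × (8.616×10⁴)² / 39.48 = 7.495×10²² m³.
a = 4.216×10⁷ m = 42163 km.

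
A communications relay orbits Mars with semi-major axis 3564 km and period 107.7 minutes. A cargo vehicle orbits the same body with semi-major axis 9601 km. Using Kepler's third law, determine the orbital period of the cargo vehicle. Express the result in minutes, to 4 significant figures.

Kepler's third law: T² ∝ a³, so T₂ = T₁ (a₂/a₁)^(3/2).
a₂/a₁ = 2.694, (a₂/a₁)^(3/2) = 4.421.
T₂ = 107.7 × 4.421 = 476.2 minutes.

T₂ ≈ 476.2 minutes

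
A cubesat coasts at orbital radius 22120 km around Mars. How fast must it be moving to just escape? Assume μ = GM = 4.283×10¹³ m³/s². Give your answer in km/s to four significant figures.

r = 22120 km = 2.212×10⁷ m.
Escape speed v_esc = √(2μ/r) = √(2 × 4.283×10¹³ / 2.212×10⁷) = √(3.873×10⁶) = 1968 m/s.
= 1.968 km/s.

v_esc ≈ 1.968 km/s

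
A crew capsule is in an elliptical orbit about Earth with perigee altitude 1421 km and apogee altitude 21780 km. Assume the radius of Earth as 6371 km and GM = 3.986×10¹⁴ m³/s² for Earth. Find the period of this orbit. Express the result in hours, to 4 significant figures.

r_p = 6371 + 1421 = 7792.0 km = 7.7920×10⁶ m.
r_a = 6371 + 21780 = 28151 km = 2.8151×10⁷ m.
Semi-major axis a = (r_p + r_a)/2 = (7792.0 + 28151)/2 = 17972 km = 1.797×10⁷ m.
By Kepler's third law T = 2π√(a³/μ) = 2π × 3.816×10³ = 2.398×10⁴ s.
= 6.660 hours.

T ≈ 6.660 hours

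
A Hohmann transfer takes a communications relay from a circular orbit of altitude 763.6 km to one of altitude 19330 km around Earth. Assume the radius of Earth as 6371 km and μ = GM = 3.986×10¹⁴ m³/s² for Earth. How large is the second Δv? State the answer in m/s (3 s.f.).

r₁ = 6371 + 763.6 = 7134.6 km = 7.1346×10⁶ m.
r₂ = 6371 + 19330 = 25701 km = 2.5701×10⁷ m.
Transfer ellipse a_t = (r₁ + r₂)/2 = 1.642×10⁷ m.
At r₁: circular v_c1 = √(μ/r₁) = 7475 m/s; transfer-perigee v_p = √[μ(2/r₁ − 1/a_t)] = 9352 m/s.
At r₂: circular v_c2 = √(μ/r₂) = 3938 m/s; transfer-apogee v_a = √[μ(2/r₂ − 1/a_t)] = 2596 m/s.
Δv₂ = v_c2 − v_a = 1342 m/s.

Δv ≈ 1340 m/s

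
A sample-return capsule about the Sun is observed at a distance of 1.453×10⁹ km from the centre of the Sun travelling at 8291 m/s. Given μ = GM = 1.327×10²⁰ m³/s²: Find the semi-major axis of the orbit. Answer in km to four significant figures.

r = 1.453×10¹² m.
Specific orbital energy ε = v²/2 − μ/r = (8291)²/2 − 1.327×10²⁰/1.453×10¹² = -5.696×10⁷ J/kg.
Since ε = −μ/(2a), a = −μ/(2ε) = 1.165×10¹² m = 1.1649×10⁹ km.

a ≈ 1.165×10⁹ km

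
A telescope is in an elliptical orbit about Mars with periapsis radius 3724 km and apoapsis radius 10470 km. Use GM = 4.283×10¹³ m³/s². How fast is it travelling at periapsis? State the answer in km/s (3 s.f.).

v ≈ 4.12 km/s

Semi-major axis a = (r_p + r_a)/2 = 7097.0 km = 7.097×10⁶ m.
Vis-viva: v² = μ(2/r − 1/a) = 4.283×10¹³ × (5.371×10⁻⁷ − 1.409×10⁻⁷) = 1.697×10⁷ m²/s².
v = 4119 m/s = 4.119 km/s.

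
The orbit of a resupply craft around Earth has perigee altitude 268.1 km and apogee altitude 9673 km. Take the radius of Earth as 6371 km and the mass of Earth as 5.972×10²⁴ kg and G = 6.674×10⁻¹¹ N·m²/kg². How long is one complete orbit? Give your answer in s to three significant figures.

μ = GM = 6.674×10⁻¹¹ × 5.972×10²⁴ = 3.986×10¹⁴ m³/s².
r_p = 6371 + 268.1 = 6639.1 km = 6.6391×10⁶ m.
r_a = 6371 + 9673 = 16044 km = 1.6044×10⁷ m.
Semi-major axis a = (r_p + r_a)/2 = (6639.1 + 16044)/2 = 11342 km = 1.134×10⁷ m.
By Kepler's third law T = 2π√(a³/μ) = 2π × 1.913×10³ = 1.202×10⁴ s.

T ≈ 12000 s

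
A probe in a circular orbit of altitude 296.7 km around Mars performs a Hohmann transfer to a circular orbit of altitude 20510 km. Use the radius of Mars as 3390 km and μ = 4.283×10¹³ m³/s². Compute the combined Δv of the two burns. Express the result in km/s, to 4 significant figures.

r₁ = 3390 + 296.7 = 3686.7 km = 3.6867×10⁶ m.
r₂ = 3390 + 20510 = 23900 km = 2.3900×10⁷ m.
Transfer ellipse a_t = (r₁ + r₂)/2 = 1.379×10⁷ m.
At r₁: circular v_c1 = √(μ/r₁) = 3408 m/s; transfer-periapsis v_p = √[μ(2/r₁ − 1/a_t)] = 4487 m/s.
Δv₁ = v_p − v_c1 = 1078 m/s.
At r₂: circular v_c2 = √(μ/r₂) = 1339 m/s; transfer-apoapsis v_a = √[μ(2/r₂ − 1/a_t)] = 692.1 m/s.
Δv₂ = v_c2 − v_a = 646.6 m/s.
Total Δv = Δv₁ + Δv₂ = 1725 m/s = 1.725 km/s.

Δv_total ≈ 1.725 km/s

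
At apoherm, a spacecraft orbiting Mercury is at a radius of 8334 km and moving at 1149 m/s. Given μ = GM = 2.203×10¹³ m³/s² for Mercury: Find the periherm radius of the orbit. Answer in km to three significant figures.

r_a = 8.334×10⁶ m.
Specific energy ε = v²/2 − μ/r = -1.983×10⁶ J/kg, so a = −μ/(2ε) = 5.554×10⁶ m.
The apsides satisfy r_p + r_a = 2a, so the periherm radius is 2a − r_a = 2.774×10⁶ m = 2773.8 km.

periherm radius ≈ 2770 km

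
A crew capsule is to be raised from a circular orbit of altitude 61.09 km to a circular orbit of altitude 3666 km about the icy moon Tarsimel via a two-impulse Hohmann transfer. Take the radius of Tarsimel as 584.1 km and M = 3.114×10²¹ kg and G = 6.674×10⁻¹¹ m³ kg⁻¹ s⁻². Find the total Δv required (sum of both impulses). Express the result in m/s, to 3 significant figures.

Δv_total ≈ 288 m/s

μ = GM = 6.674×10⁻¹¹ × 3.114×10²¹ = 2.078×10¹¹ m³/s².
r₁ = 584.1 + 61.09 = 645.19 km = 6.4519×10⁵ m.
r₂ = 584.1 + 3666 = 4250.1 km = 4.2501×10⁶ m.
Transfer ellipse a_t = (r₁ + r₂)/2 = 2.448×10⁶ m.
At r₁: circular v_c1 = √(μ/r₁) = 567.6 m/s; transfer-periapsis v_p = √[μ(2/r₁ − 1/a_t)] = 747.9 m/s.
Δv₁ = v_p − v_c1 = 180.3 m/s.
At r₂: circular v_c2 = √(μ/r₂) = 221.1 m/s; transfer-apoapsis v_a = √[μ(2/r₂ − 1/a_t)] = 113.5 m/s.
Δv₂ = v_c2 − v_a = 107.6 m/s.
Total Δv = Δv₁ + Δv₂ = 287.9 m/s.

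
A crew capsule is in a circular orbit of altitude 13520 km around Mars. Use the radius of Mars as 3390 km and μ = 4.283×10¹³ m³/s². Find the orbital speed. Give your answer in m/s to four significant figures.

v ≈ 1591 m/s

r = 3390 + 13520 = 16910 km = 1.6910×10⁷ m.
For a circular orbit v = √(μ/r) = √(4.283×10¹³ / 1.691×10⁷) = √(2.533×10⁶) = 1591 m/s.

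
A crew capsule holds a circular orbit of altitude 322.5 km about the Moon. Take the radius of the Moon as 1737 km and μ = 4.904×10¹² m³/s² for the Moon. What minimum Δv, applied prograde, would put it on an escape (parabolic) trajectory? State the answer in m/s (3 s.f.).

Δv ≈ 639 m/s

r = 1737 + 322.5 = 2059.5 km = 2.0595×10⁶ m.
Circular speed v_c = √(μ/r) = 1543 m/s.
Escape speed v_esc = √(2μ/r) = √2 × v_c = 2182 m/s.
Δv = v_esc − v_c = 639.2 m/s.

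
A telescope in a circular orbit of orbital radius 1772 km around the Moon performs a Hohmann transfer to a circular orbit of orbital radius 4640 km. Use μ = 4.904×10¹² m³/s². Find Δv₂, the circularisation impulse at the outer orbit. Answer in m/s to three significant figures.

r₁ = 1772 km = 1.772×10⁶ m.
r₂ = 4640 km = 4.640×10⁶ m.
Transfer ellipse a_t = (r₁ + r₂)/2 = 3.206×10⁶ m.
At r₁: circular v_c1 = √(μ/r₁) = 1664 m/s; transfer-perilune v_p = √[μ(2/r₁ − 1/a_t)] = 2001 m/s.
At r₂: circular v_c2 = √(μ/r₂) = 1028 m/s; transfer-apolune v_a = √[μ(2/r₂ − 1/a_t)] = 764.3 m/s.
Δv₂ = v_c2 − v_a = 263.8 m/s.

Δv ≈ 264 m/s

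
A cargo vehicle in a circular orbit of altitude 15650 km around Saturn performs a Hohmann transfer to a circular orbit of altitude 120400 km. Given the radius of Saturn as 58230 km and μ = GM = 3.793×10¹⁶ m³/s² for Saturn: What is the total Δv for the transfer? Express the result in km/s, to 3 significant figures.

Δv_total ≈ 7.72 km/s

r₁ = 58230 + 15650 = 73880 km = 7.3880×10⁷ m.
r₂ = 58230 + 120400 = 178630 km = 1.7863×10⁸ m.
Transfer ellipse a_t = (r₁ + r₂)/2 = 1.263×10⁸ m.
At r₁: circular v_c1 = √(μ/r₁) = 22660 m/s; transfer-perikrone v_p = √[μ(2/r₁ − 1/a_t)] = 26950 m/s.
Δv₁ = v_p − v_c1 = 4293 m/s.
At r₂: circular v_c2 = √(μ/r₂) = 14570 m/s; transfer-apokrone v_a = √[μ(2/r₂ − 1/a_t)] = 11150 m/s.
Δv₂ = v_c2 − v_a = 3425 m/s.
Total Δv = Δv₁ + Δv₂ = 7718 m/s = 7.718 km/s.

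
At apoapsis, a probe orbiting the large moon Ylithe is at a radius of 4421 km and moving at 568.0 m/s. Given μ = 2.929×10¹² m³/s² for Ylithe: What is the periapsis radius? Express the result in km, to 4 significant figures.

r_a = 4.421×10⁶ m.
Specific energy ε = v²/2 − μ/r = -5.012×10⁵ J/kg, so a = −μ/(2ε) = 2.922×10⁶ m.
The apsides satisfy r_p + r_a = 2a, so the periapsis radius is 2a − r_a = 1.423×10⁶ m = 1422.9 km.

periapsis radius ≈ 1423 km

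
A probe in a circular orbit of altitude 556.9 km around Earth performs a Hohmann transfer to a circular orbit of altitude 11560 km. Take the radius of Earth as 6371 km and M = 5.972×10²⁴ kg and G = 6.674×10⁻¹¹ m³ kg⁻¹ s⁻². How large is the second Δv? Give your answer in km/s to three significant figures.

Δv ≈ 1.19 km/s

μ = GM = 6.674×10⁻¹¹ × 5.972×10²⁴ = 3.986×10¹⁴ m³/s².
r₁ = 6371 + 556.9 = 6927.9 km = 6.9279×10⁶ m.
r₂ = 6371 + 11560 = 17931 km = 1.7931×10⁷ m.
Transfer ellipse a_t = (r₁ + r₂)/2 = 1.243×10⁷ m.
At r₁: circular v_c1 = √(μ/r₁) = 7585 m/s; transfer-perigee v_p = √[μ(2/r₁ − 1/a_t)] = 9110 m/s.
At r₂: circular v_c2 = √(μ/r₂) = 4715 m/s; transfer-apogee v_a = √[μ(2/r₂ − 1/a_t)] = 3520 m/s.
Δv₂ = v_c2 − v_a = 1195 m/s.
= 1.195 km/s.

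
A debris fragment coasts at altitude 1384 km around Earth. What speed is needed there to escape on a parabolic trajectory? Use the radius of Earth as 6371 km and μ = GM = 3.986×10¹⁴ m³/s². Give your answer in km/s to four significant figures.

v_esc ≈ 10.14 km/s

r = 6371 + 1384 = 7755.0 km = 7.7550×10⁶ m.
Escape speed v_esc = √(2μ/r) = √(2 × 3.986×10¹⁴ / 7.755×10⁶) = √(1.028×10⁸) = 10140 m/s.
= 10.14 km/s.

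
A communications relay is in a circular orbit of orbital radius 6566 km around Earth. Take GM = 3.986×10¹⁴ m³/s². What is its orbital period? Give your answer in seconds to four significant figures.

T ≈ 5295 seconds

r = 6566 km = 6.566×10⁶ m.
Kepler's third law: T = 2π√(r³/μ) = 2π√((6.566×10⁶)³ / 3.986×10¹⁴).
r³/μ = 7.102×10⁵ s², so T = 2π × 8.427×10² = 5.295×10³ s.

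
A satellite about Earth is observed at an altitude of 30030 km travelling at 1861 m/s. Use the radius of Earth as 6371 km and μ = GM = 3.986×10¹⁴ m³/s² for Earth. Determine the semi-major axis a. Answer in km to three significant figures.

r = 6371 + 30030 = 36401 km = 3.640×10⁷ m.
Specific orbital energy ε = v²/2 − μ/r = (1861)²/2 − 3.986×10¹⁴/3.640×10⁷ = -9.219×10⁶ J/kg.
Since ε = −μ/(2a), a = −μ/(2ε) = 2.162×10⁷ m = 21619 km.

a ≈ 21600 km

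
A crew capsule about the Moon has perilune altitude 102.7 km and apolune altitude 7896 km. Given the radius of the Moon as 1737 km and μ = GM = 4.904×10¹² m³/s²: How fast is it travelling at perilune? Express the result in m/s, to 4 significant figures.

r_p = 1737 + 102.7 = 1839.7 km = 1.8397×10⁶ m.
r_a = 1737 + 7896 = 9633.0 km = 9.6330×10⁶ m.
Semi-major axis a = (r_p + r_a)/2 = 5736.4 km = 5.736×10⁶ m.
Vis-viva: v² = μ(2/r − 1/a) = 4.904×10¹² × (1.087×10⁻⁶ − 1.743×10⁻⁷) = 4.476×10⁶ m²/s².
v = 2116 m/s.

v ≈ 2116 m/s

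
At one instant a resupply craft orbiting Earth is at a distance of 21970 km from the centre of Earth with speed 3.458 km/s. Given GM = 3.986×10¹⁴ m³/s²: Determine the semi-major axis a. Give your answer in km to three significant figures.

r = 2.197×10⁷ m.
Specific orbital energy ε = v²/2 − μ/r = (3458)²/2 − 3.986×10¹⁴/2.197×10⁷ = -1.216×10⁷ J/kg.
Since ε = −μ/(2a), a = −μ/(2ε) = 1.638×10⁷ m = 16384 km.

a ≈ 16400 km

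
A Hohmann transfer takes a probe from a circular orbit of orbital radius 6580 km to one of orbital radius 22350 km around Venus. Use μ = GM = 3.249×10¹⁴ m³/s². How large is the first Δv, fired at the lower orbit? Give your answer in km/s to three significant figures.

Δv ≈ 1.71 km/s

r₁ = 6580 km = 6.580×10⁶ m.
r₂ = 22350 km = 2.235×10⁷ m.
Transfer ellipse a_t = (r₁ + r₂)/2 = 1.446×10⁷ m.
At r₁: circular v_c1 = √(μ/r₁) = 7027 m/s; transfer-periapsis v_p = √[μ(2/r₁ − 1/a_t)] = 8735 m/s.
Δv₁ = v_p − v_c1 = 1708 m/s.
= 1.708 km/s.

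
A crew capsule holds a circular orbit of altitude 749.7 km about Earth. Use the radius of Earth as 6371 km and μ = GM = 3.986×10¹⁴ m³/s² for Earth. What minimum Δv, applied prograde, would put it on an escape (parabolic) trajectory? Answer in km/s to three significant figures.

Δv ≈ 3.10 km/s

r = 6371 + 749.7 = 7120.7 km = 7.1207×10⁶ m.
Circular speed v_c = √(μ/r) = 7482 m/s.
Escape speed v_esc = √(2μ/r) = √2 × v_c = 10580 m/s.
Δv = v_esc − v_c = 3099 m/s = 3.099 km/s.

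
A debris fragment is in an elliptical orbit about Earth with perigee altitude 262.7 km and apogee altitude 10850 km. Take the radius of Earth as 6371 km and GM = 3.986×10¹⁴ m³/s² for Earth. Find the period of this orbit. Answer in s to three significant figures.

r_p = 6371 + 262.7 = 6633.7 km = 6.6337×10⁶ m.
r_a = 6371 + 10850 = 17221 km = 1.7221×10⁷ m.
Semi-major axis a = (r_p + r_a)/2 = (6633.7 + 17221)/2 = 11927 km = 1.193×10⁷ m.
By Kepler's third law T = 2π√(a³/μ) = 2π × 2.063×10³ = 1.296×10⁴ s.

T ≈ 13000 s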